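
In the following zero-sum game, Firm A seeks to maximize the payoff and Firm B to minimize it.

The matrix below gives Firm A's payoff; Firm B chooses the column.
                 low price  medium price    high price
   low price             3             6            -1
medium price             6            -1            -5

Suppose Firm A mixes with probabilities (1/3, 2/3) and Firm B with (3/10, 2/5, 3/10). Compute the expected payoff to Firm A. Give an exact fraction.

Against (3/10, 2/5, 3/10), each row's expected payoff is low price: 3; medium price: -1/10.
Taking the (1/3, 2/3)-weighted average: (1/3)·(3) + (2/3)·(-1/10) = 14/15.

14/15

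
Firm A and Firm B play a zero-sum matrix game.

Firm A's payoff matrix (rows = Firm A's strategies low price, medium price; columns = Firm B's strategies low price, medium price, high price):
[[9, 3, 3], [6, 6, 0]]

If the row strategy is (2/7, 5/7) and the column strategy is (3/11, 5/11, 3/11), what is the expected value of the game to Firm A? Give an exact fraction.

Against (3/11, 5/11, 3/11), each row's expected payoff is low price: 51/11; medium price: 48/11.
Taking the (2/7, 5/7)-weighted average: (2/7)·(51/11) + (5/7)·(48/11) = 342/77.

342/77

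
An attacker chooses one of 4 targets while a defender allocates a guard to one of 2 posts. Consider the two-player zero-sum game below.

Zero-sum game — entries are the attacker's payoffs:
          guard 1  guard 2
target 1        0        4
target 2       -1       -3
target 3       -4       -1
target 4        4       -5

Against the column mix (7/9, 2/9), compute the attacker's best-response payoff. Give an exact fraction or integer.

2

target 1: (0)·(7/9) + (4)·(2/9) = 8/9.
target 2: (-1)·(7/9) + (-3)·(2/9) = -13/9.
target 3: (-4)·(7/9) + (-1)·(2/9) = -10/3.
target 4: (4)·(7/9) + (-5)·(2/9) = 2.
The best pure response is target 4 with expected payoff 2.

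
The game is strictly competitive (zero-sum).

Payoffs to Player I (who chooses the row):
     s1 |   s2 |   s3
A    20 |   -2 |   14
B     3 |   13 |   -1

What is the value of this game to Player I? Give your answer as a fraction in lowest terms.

6

Column s1 is strictly dominated by s3 for Player II (it gives Player I more in every row).
The remaining 2×2 game on (A, B) × (s2, s3) has no saddle point. Let Player I play A with probability p; indifference gives −2p + 13(1−p) = 14p − (1−p), so p = 7/15.
Similarly Player II's optimal q on s2 is 1/2, and the value is -2·(1/2) + (14)·(1/2) = 6.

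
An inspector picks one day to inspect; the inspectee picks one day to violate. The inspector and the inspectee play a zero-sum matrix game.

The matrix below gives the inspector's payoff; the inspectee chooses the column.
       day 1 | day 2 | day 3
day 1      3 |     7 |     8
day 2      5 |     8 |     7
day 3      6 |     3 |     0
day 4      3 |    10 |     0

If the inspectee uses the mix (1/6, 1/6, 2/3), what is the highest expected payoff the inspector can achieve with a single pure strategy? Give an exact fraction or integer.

7

day 1: (3)·(1/6) + (7)·(1/6) + (8)·(2/3) = 7.
day 2: (5)·(1/6) + (8)·(1/6) + (7)·(2/3) = 41/6.
day 3: (6)·(1/6) + (3)·(1/6) + (0)·(2/3) = 3/2.
day 4: (3)·(1/6) + (10)·(1/6) + (0)·(2/3) = 13/6.
The best pure response is day 1 with expected payoff 7.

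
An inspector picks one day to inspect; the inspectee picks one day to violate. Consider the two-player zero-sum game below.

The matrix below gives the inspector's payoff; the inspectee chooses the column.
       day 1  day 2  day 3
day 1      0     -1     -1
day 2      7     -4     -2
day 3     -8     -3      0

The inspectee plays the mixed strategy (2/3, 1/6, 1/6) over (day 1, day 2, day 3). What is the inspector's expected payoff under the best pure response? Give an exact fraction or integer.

11/3

day 1: (0)·(2/3) + (-1)·(1/6) + (-1)·(1/6) = -1/3.
day 2: (7)·(2/3) + (-4)·(1/6) + (-2)·(1/6) = 11/3.
day 3: (-8)·(2/3) + (-3)·(1/6) + (0)·(1/6) = -35/6.
The best pure response is day 2 with expected payoff 11/3.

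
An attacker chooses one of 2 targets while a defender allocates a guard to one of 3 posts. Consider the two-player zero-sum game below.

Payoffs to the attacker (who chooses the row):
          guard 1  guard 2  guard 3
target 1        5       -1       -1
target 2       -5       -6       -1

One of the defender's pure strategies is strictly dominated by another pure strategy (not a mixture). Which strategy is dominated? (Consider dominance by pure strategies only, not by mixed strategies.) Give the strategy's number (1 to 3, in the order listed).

The defender prefers columns that give the attacker less. Compare guard 1 with guard 2: -1 < 5, -6 < -5.
So guard 2 strictly dominates guard 1 for the defender; guard 1 is strictly dominated.

1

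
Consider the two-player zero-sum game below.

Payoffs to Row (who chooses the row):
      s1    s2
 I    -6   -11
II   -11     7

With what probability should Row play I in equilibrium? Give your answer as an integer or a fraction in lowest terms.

Row minima are -11 and -11, so Row's maximin is -11; column maxima are -6 and 7, so Column's minimax is -6. These differ, so the equilibrium is in mixed strategies.
Let Row play I with probability p. Column is indifferent when −6p − 11(1−p) = −11p + 7(1−p), giving p = 18/23.

18/23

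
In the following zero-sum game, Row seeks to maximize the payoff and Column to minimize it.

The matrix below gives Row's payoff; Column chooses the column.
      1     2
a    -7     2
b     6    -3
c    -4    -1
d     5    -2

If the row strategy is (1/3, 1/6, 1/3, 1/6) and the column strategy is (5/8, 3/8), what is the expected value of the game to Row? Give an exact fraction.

Against (5/8, 3/8), each row's expected payoff is a: -29/8; b: 21/8; c: -23/8; d: 19/8.
Taking the (1/3, 1/6, 1/3, 1/6)-weighted average: (1/3)·(-29/8) + (1/6)·(21/8) + (1/3)·(-23/8) + (1/6)·(19/8) = -4/3.

-4/3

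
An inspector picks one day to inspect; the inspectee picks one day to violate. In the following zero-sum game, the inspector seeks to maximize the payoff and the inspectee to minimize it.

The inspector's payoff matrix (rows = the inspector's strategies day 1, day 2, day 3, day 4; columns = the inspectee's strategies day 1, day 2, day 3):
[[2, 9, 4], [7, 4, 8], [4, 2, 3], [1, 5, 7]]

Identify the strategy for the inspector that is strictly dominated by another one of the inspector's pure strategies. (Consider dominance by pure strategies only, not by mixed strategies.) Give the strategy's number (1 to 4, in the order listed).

Compare day 3 with day 2: 7 > 4, 4 > 2, 8 > 3.
So day 2 strictly dominates day 3 for the inspector; day 3 is strictly dominated.

3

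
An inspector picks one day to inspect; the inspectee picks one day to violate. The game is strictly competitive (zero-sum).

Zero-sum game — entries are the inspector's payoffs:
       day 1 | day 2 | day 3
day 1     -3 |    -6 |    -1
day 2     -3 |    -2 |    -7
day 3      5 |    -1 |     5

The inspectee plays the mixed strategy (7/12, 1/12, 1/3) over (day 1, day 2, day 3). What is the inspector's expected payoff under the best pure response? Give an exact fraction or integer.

9/2

day 1: (-3)·(7/12) + (-6)·(1/12) + (-1)·(1/3) = -31/12.
day 2: (-3)·(7/12) + (-2)·(1/12) + (-7)·(1/3) = -17/4.
day 3: (5)·(7/12) + (-1)·(1/12) + (5)·(1/3) = 9/2.
The best pure response is day 3 with expected payoff 9/2.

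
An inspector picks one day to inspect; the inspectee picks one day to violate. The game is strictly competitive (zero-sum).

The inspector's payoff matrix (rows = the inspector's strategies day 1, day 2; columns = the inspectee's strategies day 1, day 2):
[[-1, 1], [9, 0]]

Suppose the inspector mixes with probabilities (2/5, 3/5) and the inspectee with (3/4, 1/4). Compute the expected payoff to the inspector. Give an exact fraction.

Against (3/4, 1/4), each row's expected payoff is day 1: -1/2; day 2: 27/4.
Taking the (2/5, 3/5)-weighted average: (2/5)·(-1/2) + (3/5)·(27/4) = 77/20.

77/20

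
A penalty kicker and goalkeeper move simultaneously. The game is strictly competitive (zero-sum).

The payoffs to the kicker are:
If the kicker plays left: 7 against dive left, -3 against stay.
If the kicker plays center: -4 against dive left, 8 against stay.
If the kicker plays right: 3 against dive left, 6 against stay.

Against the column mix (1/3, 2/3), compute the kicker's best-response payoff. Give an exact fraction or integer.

5

left: (7)·(1/3) + (-3)·(2/3) = 1/3.
center: (-4)·(1/3) + (8)·(2/3) = 4.
right: (3)·(1/3) + (6)·(2/3) = 5.
The best pure response is right with expected payoff 5.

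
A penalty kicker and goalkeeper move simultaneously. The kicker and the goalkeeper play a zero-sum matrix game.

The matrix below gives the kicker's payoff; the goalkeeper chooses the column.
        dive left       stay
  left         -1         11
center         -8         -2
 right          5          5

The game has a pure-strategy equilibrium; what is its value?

Row minima: -1, -8, 5 → the kicker's maximin is 5.
Column maxima: 5, 11 → the goalkeeper's minimax is 5.
They coincide at (right, dive left), so the value is 5.

5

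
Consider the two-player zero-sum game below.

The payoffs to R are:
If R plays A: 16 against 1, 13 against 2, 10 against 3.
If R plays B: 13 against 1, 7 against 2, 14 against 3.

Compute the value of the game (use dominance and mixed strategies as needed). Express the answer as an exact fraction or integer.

56/5

Column 1 is strictly dominated by 2 for C (it gives R more in every row).
The remaining 2×2 game on (A, B) × (2, 3) has no saddle point. Let R play A with probability p; indifference gives 13p + 7(1−p) = 10p + 14(1−p), so p = 7/10.
Similarly C's optimal q on 2 is 2/5, and the value is 13·(2/5) + (10)·(3/5) = 56/5.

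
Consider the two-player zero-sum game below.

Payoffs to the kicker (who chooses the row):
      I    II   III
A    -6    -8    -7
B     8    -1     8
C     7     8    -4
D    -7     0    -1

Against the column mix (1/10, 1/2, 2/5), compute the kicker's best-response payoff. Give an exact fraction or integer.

A: (-6)·(1/10) + (-8)·(1/2) + (-7)·(2/5) = -37/5.
B: (8)·(1/10) + (-1)·(1/2) + (8)·(2/5) = 7/2.
C: (7)·(1/10) + (8)·(1/2) + (-4)·(2/5) = 31/10.
D: (-7)·(1/10) + (0)·(1/2) + (-1)·(2/5) = -11/10.
The best pure response is B with expected payoff 7/2.

7/2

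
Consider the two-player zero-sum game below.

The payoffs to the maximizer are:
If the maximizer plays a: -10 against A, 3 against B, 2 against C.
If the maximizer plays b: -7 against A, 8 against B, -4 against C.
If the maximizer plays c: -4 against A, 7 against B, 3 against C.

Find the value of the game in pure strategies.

Row minima: -10, -7, -4 → the maximizer's maximin is -4.
Column maxima: -4, 8, 3 → the minimizer's minimax is -4.
They coincide at (c, A), so the value is -4.

-4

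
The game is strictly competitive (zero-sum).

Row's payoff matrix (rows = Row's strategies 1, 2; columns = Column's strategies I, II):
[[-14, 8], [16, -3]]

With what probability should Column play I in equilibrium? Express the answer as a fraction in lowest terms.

11/41

Row minima are -14 and -3, so Row's maximin is -3; column maxima are 16 and 8, so Column's minimax is 8. These differ, so the equilibrium is in mixed strategies.
Let Column play I with probability q. Row is indifferent when −14q + 8(1−q) = 16q − 3(1−q), giving q = 11/41.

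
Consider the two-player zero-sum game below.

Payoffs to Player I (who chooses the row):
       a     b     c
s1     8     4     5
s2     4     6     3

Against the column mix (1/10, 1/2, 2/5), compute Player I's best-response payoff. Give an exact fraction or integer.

24/5

s1: (8)·(1/10) + (4)·(1/2) + (5)·(2/5) = 24/5.
s2: (4)·(1/10) + (6)·(1/2) + (3)·(2/5) = 23/5.
The best pure response is s1 with expected payoff 24/5.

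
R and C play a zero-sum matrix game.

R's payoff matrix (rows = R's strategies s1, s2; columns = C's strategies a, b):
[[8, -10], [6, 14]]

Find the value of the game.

Row minima are -10 and 6, so R's maximin is 6; column maxima are 8 and 14, so C's minimax is 8. These differ, so the equilibrium is in mixed strategies.
Let R play s1 with probability p. C is indifferent when 8p + 6(1−p) = −10p + 14(1−p), giving p = 4/13.
Let C play a with probability q. R is indifferent when 8q − 10(1−q) = 6q + 14(1−q), giving q = 12/13.
The value is 8·(12/13) + (-10)·(1/13) = 86/13.

86/13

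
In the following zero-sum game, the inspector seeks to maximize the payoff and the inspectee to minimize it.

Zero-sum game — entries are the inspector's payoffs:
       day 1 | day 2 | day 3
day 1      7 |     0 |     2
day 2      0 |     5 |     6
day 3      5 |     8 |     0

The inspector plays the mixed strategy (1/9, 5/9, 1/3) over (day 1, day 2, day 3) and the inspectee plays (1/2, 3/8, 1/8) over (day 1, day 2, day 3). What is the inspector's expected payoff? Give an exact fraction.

Against (1/2, 3/8, 1/8), each row's expected payoff is day 1: 15/4; day 2: 21/8; day 3: 11/2.
Taking the (1/9, 5/9, 1/3)-weighted average: (1/9)·(15/4) + (5/9)·(21/8) + (1/3)·(11/2) = 89/24.

89/24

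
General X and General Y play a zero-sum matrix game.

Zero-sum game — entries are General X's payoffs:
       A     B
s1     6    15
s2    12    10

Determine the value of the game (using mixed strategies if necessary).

120/11

Row minima are 6 and 10, so General X's maximin is 10; column maxima are 12 and 15, so General Y's minimax is 12. These differ, so the equilibrium is in mixed strategies.
Let General X play s1 with probability p. General Y is indifferent when 6p + 12(1−p) = 15p + 10(1−p), giving p = 2/11.
Let General Y play A with probability q. General X is indifferent when 6q + 15(1−q) = 12q + 10(1−q), giving q = 5/11.
The value is 6·(5/11) + (15)·(6/11) = 120/11.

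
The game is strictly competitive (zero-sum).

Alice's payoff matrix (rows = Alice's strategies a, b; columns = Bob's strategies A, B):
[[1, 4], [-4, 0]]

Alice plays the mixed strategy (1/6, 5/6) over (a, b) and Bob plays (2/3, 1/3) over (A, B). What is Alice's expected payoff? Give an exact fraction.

Against (2/3, 1/3), each row's expected payoff is a: 2; b: -8/3.
Taking the (1/6, 5/6)-weighted average: (1/6)·(2) + (5/6)·(-8/3) = -17/9.

-17/9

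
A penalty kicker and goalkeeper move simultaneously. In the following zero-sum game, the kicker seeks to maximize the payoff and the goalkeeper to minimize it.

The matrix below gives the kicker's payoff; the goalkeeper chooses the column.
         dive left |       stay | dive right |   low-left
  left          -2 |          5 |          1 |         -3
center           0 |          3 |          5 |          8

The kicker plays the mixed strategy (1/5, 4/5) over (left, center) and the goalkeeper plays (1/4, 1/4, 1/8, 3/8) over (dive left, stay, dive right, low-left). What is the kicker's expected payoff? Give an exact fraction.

69/20

Against (1/4, 1/4, 1/8, 3/8), each row's expected payoff is left: -1/4; center: 35/8.
Taking the (1/5, 4/5)-weighted average: (1/5)·(-1/4) + (4/5)·(35/8) = 69/20.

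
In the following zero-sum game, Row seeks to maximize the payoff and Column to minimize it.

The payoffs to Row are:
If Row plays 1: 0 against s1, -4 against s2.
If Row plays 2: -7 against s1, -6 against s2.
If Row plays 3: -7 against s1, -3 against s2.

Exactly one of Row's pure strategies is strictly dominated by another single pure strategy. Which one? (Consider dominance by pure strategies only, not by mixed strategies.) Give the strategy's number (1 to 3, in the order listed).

Compare 2 with 1: 0 > -7, -4 > -6.
So 1 strictly dominates 2 for Row; 2 is strictly dominated.

2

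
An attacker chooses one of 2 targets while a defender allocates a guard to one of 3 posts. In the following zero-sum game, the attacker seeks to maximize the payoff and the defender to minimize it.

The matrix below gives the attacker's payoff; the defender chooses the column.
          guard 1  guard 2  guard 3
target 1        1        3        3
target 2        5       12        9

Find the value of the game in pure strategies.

5

Row minima: 1, 5 → the attacker's maximin is 5.
Column maxima: 5, 12, 9 → the defender's minimax is 5.
They coincide at (target 2, guard 1), so the value is 5.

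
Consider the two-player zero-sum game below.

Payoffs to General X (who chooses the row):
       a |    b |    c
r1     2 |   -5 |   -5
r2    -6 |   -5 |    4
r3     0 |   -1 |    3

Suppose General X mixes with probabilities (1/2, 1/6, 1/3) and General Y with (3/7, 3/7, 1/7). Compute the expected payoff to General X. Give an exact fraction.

Against (3/7, 3/7, 1/7), each row's expected payoff is r1: -2; r2: -29/7; r3: 0.
Taking the (1/2, 1/6, 1/3)-weighted average: (1/2)·(-2) + (1/6)·(-29/7) + (1/3)·(0) = -71/42.

-71/42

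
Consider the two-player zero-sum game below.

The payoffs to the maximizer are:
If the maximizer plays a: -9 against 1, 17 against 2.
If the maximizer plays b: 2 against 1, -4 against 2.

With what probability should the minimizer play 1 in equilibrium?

Row minima are -9 and -4, so the maximizer's maximin is -4; column maxima are 2 and 17, so the minimizer's minimax is 2. These differ, so the equilibrium is in mixed strategies.
Let the minimizer play 1 with probability q. The maximizer is indifferent when −9q + 17(1−q) = 2q − 4(1−q), giving q = 21/32.

21/32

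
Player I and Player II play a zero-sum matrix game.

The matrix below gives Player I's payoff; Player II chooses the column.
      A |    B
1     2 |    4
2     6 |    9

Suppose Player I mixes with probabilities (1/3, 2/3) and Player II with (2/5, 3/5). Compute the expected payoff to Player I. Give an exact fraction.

94/15

Against (2/5, 3/5), each row's expected payoff is 1: 16/5; 2: 39/5.
Taking the (1/3, 2/3)-weighted average: (1/3)·(16/5) + (2/3)·(39/5) = 94/15.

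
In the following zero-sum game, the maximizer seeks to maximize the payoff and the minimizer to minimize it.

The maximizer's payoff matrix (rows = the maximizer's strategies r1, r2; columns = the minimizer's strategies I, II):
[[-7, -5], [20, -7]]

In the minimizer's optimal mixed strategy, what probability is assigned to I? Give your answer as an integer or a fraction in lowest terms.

Row minima are -7 and -7, so the maximizer's maximin is -7; column maxima are 20 and -5, so the minimizer's minimax is -5. These differ, so the equilibrium is in mixed strategies.
Let the minimizer play I with probability q. The maximizer is indifferent when −7q − 5(1−q) = 20q − 7(1−q), giving q = 2/29.

2/29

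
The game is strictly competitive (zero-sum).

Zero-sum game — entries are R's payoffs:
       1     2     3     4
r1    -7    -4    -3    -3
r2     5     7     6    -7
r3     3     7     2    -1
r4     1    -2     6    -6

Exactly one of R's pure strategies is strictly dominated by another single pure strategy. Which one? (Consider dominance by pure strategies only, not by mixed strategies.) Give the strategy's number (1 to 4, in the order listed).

Compare r1 with r3: 3 > -7, 7 > -4, 2 > -3, -1 > -3.
So r3 strictly dominates r1 for R; r1 is strictly dominated.

1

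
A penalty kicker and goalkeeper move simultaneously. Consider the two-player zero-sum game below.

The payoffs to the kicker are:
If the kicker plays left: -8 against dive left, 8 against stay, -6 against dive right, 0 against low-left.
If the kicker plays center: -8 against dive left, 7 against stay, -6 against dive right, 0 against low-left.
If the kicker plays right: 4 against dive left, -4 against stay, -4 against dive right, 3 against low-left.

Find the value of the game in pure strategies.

-4

Row minima: -8, -8, -4 → the kicker's maximin is -4.
Column maxima: 4, 8, -4, 3 → the goalkeeper's minimax is -4.
They coincide at (right, dive right), so the value is -4.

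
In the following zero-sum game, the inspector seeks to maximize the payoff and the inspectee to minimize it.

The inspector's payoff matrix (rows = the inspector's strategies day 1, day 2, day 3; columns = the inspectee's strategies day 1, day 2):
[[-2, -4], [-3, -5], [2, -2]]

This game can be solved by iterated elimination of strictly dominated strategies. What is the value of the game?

Row day 2 is strictly dominated by row day 1 (-2>-3, -4>-5); eliminate day 2.
Row day 1 is strictly dominated by row day 3 (2>-2, -2>-4); eliminate day 1.
Column day 1 is strictly dominated by day 2 for the inspectee (-2<2); eliminate day 1.
Only (day 3, day 2) remains, with payoff -2.

-2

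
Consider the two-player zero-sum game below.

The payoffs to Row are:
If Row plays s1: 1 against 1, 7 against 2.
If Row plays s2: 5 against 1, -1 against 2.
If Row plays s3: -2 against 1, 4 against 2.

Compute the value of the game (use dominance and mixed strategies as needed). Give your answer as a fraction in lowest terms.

3

Row s3 is strictly dominated by row s1, so Row never plays it.
The remaining 2×2 game on (s1, s2) × (1, 2) has no saddle point. Let Row play s1 with probability p; indifference gives p + 5(1−p) = 7p − (1−p), so p = 1/2.
Similarly Column's optimal q on 1 is 2/3, and the value is 1·(2/3) + (7)·(1/3) = 3.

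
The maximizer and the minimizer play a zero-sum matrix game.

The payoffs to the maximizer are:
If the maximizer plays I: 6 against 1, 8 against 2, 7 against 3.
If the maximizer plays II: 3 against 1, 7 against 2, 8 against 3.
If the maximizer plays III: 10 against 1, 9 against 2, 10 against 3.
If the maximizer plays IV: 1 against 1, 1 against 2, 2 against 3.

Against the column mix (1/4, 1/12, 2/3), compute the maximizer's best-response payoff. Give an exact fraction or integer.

I: (6)·(1/4) + (8)·(1/12) + (7)·(2/3) = 41/6.
II: (3)·(1/4) + (7)·(1/12) + (8)·(2/3) = 20/3.
III: (10)·(1/4) + (9)·(1/12) + (10)·(2/3) = 119/12.
IV: (1)·(1/4) + (1)·(1/12) + (2)·(2/3) = 5/3.
The best pure response is III with expected payoff 119/12.

119/12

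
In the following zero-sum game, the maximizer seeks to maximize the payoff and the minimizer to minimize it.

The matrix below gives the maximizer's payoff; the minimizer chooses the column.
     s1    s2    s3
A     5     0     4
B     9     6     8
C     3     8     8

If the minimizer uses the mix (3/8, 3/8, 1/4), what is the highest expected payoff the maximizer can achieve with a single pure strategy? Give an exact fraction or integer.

61/8

A: (5)·(3/8) + (0)·(3/8) + (4)·(1/4) = 23/8.
B: (9)·(3/8) + (6)·(3/8) + (8)·(1/4) = 61/8.
C: (3)·(3/8) + (8)·(3/8) + (8)·(1/4) = 49/8.
The best pure response is B with expected payoff 61/8.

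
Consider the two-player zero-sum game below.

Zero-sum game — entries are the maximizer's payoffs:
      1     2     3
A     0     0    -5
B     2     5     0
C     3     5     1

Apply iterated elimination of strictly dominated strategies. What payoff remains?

Row A is strictly dominated by row B (2>0, 5>0, 0>-5); eliminate A.
Column 2 is strictly dominated by 1 for the minimizer (2<5, 3<5); eliminate 2.
Row B is strictly dominated by row C (3>2, 1>0); eliminate B.
Column 1 is strictly dominated by 3 for the minimizer (1<3); eliminate 1.
Only (C, 3) remains, with payoff 1.

1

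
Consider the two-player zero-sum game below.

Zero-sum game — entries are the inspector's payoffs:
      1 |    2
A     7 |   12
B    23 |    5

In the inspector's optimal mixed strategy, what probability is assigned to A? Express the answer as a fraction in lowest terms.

18/23

Row minima are 7 and 5, so the inspector's maximin is 7; column maxima are 23 and 12, so the inspectee's minimax is 12. These differ, so the equilibrium is in mixed strategies.
Let the inspector play A with probability p. The inspectee is indifferent when 7p + 23(1−p) = 12p + 5(1−p), giving p = 18/23.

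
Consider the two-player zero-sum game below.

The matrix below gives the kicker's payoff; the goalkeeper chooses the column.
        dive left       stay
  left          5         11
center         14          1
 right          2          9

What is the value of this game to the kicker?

Row right is strictly dominated by row left, so the kicker never plays it.
The remaining 2×2 game on (left, center) × (dive left, stay) has no saddle point. Let the kicker play left with probability p; indifference gives 5p + 14(1−p) = 11p + (1−p), so p = 13/19.
Similarly the goalkeeper's optimal q on dive left is 10/19, and the value is 5·(10/19) + (11)·(9/19) = 149/19.

149/19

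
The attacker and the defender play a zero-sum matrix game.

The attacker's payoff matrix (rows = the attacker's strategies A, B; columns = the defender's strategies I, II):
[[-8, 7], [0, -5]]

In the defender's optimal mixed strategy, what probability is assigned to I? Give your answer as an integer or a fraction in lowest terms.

3/5

Row minima are -8 and -5, so the attacker's maximin is -5; column maxima are 0 and 7, so the defender's minimax is 0. These differ, so the equilibrium is in mixed strategies.
Let the defender play I with probability q. The attacker is indifferent when −8q + 7(1−q) = −5(1−q), giving q = 3/5.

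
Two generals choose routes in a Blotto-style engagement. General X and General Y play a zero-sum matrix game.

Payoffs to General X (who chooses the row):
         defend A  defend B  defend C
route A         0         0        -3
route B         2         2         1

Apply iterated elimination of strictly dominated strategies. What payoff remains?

Row route A is strictly dominated by row route B (2>0, 2>0, 1>-3); eliminate route A.
Column defend B is strictly dominated by defend C for General Y (1<2); eliminate defend B.
Column defend A is strictly dominated by defend C for General Y (1<2); eliminate defend A.
Only (route B, defend C) remains, with payoff 1.

1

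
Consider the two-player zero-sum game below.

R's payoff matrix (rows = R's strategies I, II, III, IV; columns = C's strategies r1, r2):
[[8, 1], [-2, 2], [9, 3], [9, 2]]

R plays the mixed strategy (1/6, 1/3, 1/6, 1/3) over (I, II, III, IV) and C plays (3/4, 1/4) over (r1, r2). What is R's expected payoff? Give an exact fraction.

Against (3/4, 1/4), each row's expected payoff is I: 25/4; II: -1; III: 15/2; IV: 29/4.
Taking the (1/6, 1/3, 1/6, 1/3)-weighted average: (1/6)·(25/4) + (1/3)·(-1) + (1/6)·(15/2) + (1/3)·(29/4) = 35/8.

35/8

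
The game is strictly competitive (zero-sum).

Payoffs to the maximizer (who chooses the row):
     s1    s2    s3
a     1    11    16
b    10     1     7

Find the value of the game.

Column s3 is strictly dominated by s2 for the minimizer (it gives the maximizer more in every row).
The remaining 2×2 game on (a, b) × (s1, s2) has no saddle point. Let the maximizer play a with probability p; indifference gives p + 10(1−p) = 11p + (1−p), so p = 9/19.
Similarly the minimizer's optimal q on s1 is 10/19, and the value is 1·(10/19) + (11)·(9/19) = 109/19.

109/19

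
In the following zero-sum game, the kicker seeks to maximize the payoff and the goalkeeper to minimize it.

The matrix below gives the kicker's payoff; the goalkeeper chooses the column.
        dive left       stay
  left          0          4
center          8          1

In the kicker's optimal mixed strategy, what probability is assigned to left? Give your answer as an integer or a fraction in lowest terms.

Row minima are 0 and 1, so the kicker's maximin is 1; column maxima are 8 and 4, so the goalkeeper's minimax is 4. These differ, so the equilibrium is in mixed strategies.
Let the kicker play left with probability p. The goalkeeper is indifferent when 8(1−p) = 4p + (1−p), giving p = 7/11.

7/11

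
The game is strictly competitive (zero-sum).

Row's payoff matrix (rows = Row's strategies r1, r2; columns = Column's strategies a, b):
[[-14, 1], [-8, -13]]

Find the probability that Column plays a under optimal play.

Row minima are -14 and -13, so Row's maximin is -13; column maxima are -8 and 1, so Column's minimax is -8. These differ, so the equilibrium is in mixed strategies.
Let Column play a with probability q. Row is indifferent when −14q + (1−q) = −8q − 13(1−q), giving q = 7/10.

7/10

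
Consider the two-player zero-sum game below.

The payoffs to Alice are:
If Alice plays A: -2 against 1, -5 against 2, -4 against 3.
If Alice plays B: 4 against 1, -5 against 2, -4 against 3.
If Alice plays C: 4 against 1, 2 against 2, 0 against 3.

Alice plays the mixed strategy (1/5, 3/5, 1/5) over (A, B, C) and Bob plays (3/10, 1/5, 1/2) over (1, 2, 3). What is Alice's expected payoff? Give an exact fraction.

Against (3/10, 1/5, 1/2), each row's expected payoff is A: -18/5; B: -9/5; C: 8/5.
Taking the (1/5, 3/5, 1/5)-weighted average: (1/5)·(-18/5) + (3/5)·(-9/5) + (1/5)·(8/5) = -37/25.

-37/25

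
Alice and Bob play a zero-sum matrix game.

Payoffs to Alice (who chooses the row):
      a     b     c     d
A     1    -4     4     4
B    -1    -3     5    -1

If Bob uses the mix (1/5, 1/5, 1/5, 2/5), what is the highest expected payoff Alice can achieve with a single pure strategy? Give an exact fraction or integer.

9/5

A: (1)·(1/5) + (-4)·(1/5) + (4)·(1/5) + (4)·(2/5) = 9/5.
B: (-1)·(1/5) + (-3)·(1/5) + (5)·(1/5) + (-1)·(2/5) = -1/5.
The best pure response is A with expected payoff 9/5.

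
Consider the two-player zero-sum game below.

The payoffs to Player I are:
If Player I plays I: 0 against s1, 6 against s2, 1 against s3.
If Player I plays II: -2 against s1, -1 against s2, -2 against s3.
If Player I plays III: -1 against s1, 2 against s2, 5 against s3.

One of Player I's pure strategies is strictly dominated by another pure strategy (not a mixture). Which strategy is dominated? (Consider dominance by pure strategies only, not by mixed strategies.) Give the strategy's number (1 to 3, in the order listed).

Compare II with I: 0 > -2, 6 > -1, 1 > -2.
So I strictly dominates II for Player I; II is strictly dominated.

2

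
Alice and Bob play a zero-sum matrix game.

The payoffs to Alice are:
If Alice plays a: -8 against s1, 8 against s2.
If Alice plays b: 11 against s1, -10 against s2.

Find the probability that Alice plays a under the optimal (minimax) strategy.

21/37

Row minima are -8 and -10, so Alice's maximin is -8; column maxima are 11 and 8, so Bob's minimax is 8. These differ, so the equilibrium is in mixed strategies.
Let Alice play a with probability p. Bob is indifferent when −8p + 11(1−p) = 8p − 10(1−p), giving p = 21/37.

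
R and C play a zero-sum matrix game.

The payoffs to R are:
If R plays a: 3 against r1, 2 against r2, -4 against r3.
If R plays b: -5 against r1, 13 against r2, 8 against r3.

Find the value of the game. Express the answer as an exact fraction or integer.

Column r2 is strictly dominated by r3 for C (it gives R more in every row).
The remaining 2×2 game on (a, b) × (r1, r3) has no saddle point. Let R play a with probability p; indifference gives 3p − 5(1−p) = −4p + 8(1−p), so p = 13/20.
Similarly C's optimal q on r1 is 3/5, and the value is 3·(3/5) + (-4)·(2/5) = 1/5.

1/5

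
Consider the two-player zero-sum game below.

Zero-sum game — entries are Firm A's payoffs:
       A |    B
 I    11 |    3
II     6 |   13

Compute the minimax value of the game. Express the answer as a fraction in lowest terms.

25/3

Row minima are 3 and 6, so Firm A's maximin is 6; column maxima are 11 and 13, so Firm B's minimax is 11. These differ, so the equilibrium is in mixed strategies.
Let Firm A play I with probability p. Firm B is indifferent when 11p + 6(1−p) = 3p + 13(1−p), giving p = 7/15.
Let Firm B play A with probability q. Firm A is indifferent when 11q + 3(1−q) = 6q + 13(1−q), giving q = 2/3.
The value is 11·(2/3) + (3)·(1/3) = 25/3.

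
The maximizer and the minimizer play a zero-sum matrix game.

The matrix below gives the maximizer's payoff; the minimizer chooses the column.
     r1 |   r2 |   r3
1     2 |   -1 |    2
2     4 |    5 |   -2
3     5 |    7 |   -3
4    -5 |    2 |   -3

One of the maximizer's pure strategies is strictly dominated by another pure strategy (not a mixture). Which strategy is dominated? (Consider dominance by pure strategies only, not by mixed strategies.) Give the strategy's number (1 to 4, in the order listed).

4

Compare 4 with 2: 4 > -5, 5 > 2, -2 > -3.
So 2 strictly dominates 4 for the maximizer; 4 is strictly dominated.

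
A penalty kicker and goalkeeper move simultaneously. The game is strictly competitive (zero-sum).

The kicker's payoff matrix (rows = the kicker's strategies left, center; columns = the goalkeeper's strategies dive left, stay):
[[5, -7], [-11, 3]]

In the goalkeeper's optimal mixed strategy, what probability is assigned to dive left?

Row minima are -7 and -11, so the kicker's maximin is -7; column maxima are 5 and 3, so the goalkeeper's minimax is 3. These differ, so the equilibrium is in mixed strategies.
Let the goalkeeper play dive left with probability q. The kicker is indifferent when 5q − 7(1−q) = −11q + 3(1−q), giving q = 5/13.

5/13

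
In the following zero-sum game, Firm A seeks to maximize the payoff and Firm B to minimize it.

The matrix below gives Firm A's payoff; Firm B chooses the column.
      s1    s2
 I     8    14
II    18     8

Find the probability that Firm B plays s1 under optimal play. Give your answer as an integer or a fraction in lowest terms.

Row minima are 8 and 8, so Firm A's maximin is 8; column maxima are 18 and 14, so Firm B's minimax is 14. These differ, so the equilibrium is in mixed strategies.
Let Firm B play s1 with probability q. Firm A is indifferent when 8q + 14(1−q) = 18q + 8(1−q), giving q = 3/8.

3/8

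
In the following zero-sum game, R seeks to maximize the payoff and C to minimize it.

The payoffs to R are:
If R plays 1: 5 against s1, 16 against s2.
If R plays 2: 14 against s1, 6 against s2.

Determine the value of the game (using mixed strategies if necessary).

194/19

Row minima are 5 and 6, so R's maximin is 6; column maxima are 14 and 16, so C's minimax is 14. These differ, so the equilibrium is in mixed strategies.
Let R play 1 with probability p. C is indifferent when 5p + 14(1−p) = 16p + 6(1−p), giving p = 8/19.
Let C play s1 with probability q. R is indifferent when 5q + 16(1−q) = 14q + 6(1−q), giving q = 10/19.
The value is 5·(10/19) + (16)·(9/19) = 194/19.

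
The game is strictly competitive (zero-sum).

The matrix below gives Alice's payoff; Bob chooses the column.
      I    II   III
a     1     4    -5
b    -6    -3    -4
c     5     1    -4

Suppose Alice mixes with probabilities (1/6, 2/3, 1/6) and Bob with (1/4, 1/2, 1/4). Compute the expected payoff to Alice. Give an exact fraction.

Against (1/4, 1/2, 1/4), each row's expected payoff is a: 1; b: -4; c: 3/4.
Taking the (1/6, 2/3, 1/6)-weighted average: (1/6)·(1) + (2/3)·(-4) + (1/6)·(3/4) = -19/8.

-19/8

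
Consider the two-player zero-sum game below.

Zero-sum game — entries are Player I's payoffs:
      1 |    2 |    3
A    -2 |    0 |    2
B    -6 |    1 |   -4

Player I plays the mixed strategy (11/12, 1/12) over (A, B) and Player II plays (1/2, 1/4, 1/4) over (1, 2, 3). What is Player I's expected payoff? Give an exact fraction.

-37/48

Against (1/2, 1/4, 1/4), each row's expected payoff is A: -1/2; B: -15/4.
Taking the (11/12, 1/12)-weighted average: (11/12)·(-1/2) + (1/12)·(-15/4) = -37/48.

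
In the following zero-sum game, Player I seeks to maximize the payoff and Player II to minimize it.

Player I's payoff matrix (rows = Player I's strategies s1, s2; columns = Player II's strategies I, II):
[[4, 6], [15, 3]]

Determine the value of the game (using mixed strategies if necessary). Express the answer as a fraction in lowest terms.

Row minima are 4 and 3, so Player I's maximin is 4; column maxima are 15 and 6, so Player II's minimax is 6. These differ, so the equilibrium is in mixed strategies.
Let Player I play s1 with probability p. Player II is indifferent when 4p + 15(1−p) = 6p + 3(1−p), giving p = 6/7.
Let Player II play I with probability q. Player I is indifferent when 4q + 6(1−q) = 15q + 3(1−q), giving q = 3/14.
The value is 4·(3/14) + (6)·(11/14) = 39/7.

39/7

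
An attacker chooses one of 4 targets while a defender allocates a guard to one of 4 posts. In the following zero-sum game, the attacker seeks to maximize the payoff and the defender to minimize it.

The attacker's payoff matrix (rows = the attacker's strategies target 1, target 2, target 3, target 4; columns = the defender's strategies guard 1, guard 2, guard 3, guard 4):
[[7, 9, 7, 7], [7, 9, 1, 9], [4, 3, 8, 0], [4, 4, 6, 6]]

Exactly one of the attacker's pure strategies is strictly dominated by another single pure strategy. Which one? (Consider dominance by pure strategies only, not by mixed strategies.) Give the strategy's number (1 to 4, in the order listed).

4

Compare target 4 with target 1: 7 > 4, 9 > 4, 7 > 6, 7 > 6.
So target 1 strictly dominates target 4 for the attacker; target 4 is strictly dominated.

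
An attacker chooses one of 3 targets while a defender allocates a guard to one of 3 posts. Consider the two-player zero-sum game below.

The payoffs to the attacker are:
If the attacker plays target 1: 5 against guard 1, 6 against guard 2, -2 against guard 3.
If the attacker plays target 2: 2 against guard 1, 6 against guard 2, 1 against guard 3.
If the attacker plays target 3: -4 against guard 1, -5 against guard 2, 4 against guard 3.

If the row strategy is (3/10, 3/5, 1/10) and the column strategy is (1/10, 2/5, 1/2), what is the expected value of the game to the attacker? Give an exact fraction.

Against (1/10, 2/5, 1/2), each row's expected payoff is target 1: 19/10; target 2: 31/10; target 3: -2/5.
Taking the (3/10, 3/5, 1/10)-weighted average: (3/10)·(19/10) + (3/5)·(31/10) + (1/10)·(-2/5) = 239/100.

239/100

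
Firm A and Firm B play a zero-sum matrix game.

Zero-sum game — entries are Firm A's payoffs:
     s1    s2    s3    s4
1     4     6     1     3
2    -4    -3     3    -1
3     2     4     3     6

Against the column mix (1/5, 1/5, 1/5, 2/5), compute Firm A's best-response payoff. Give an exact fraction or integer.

21/5

1: (4)·(1/5) + (6)·(1/5) + (1)·(1/5) + (3)·(2/5) = 17/5.
2: (-4)·(1/5) + (-3)·(1/5) + (3)·(1/5) + (-1)·(2/5) = -6/5.
3: (2)·(1/5) + (4)·(1/5) + (3)·(1/5) + (6)·(2/5) = 21/5.
The best pure response is 3 with expected payoff 21/5.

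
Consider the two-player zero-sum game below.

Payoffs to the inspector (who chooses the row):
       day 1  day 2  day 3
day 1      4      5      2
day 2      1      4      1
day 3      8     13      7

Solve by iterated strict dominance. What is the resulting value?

Column day 2 is strictly dominated by day 1 for the inspectee (4<5, 1<4, 8<13); eliminate day 2.
Row day 1 is strictly dominated by row day 3 (8>4, 7>2); eliminate day 1.
Row day 2 is strictly dominated by row day 3 (8>1, 7>1); eliminate day 2.
Column day 1 is strictly dominated by day 3 for the inspectee (7<8); eliminate day 1.
Only (day 3, day 3) remains, with payoff 7.

7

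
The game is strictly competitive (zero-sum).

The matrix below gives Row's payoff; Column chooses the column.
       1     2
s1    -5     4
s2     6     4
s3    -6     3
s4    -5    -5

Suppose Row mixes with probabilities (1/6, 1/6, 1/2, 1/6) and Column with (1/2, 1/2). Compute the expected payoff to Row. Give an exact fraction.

Against (1/2, 1/2), each row's expected payoff is s1: -1/2; s2: 5; s3: -3/2; s4: -5.
Taking the (1/6, 1/6, 1/2, 1/6)-weighted average: (1/6)·(-1/2) + (1/6)·(5) + (1/2)·(-3/2) + (1/6)·(-5) = -5/6.

-5/6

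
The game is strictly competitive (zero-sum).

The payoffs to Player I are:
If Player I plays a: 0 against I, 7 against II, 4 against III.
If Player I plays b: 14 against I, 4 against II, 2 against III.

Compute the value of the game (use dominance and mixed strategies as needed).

7/2

Column II is strictly dominated by III for Player II (it gives Player I more in every row).
The remaining 2×2 game on (a, b) × (I, III) has no saddle point. Let Player I play a with probability p; indifference gives 14(1−p) = 4p + 2(1−p), so p = 3/4.
Similarly Player II's optimal q on I is 1/8, and the value is 0·(1/8) + (4)·(7/8) = 7/2.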